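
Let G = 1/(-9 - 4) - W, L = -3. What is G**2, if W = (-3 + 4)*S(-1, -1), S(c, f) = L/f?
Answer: 1600/169 ≈ 9.4675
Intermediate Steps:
S(c, f) = -3/f
W = 3 (W = (-3 + 4)*(-3/(-1)) = 1*(-3*(-1)) = 1*3 = 3)
G = -40/13 (G = 1/(-9 - 4) - 1*3 = 1/(-13) - 3 = -1/13 - 3 = -40/13 ≈ -3.0769)
G**2 = (-40/13)**2 = 1600/169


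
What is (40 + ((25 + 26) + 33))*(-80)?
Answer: -9920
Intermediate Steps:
(40 + ((25 + 26) + 33))*(-80) = (40 + (51 + 33))*(-80) = (40 + 84)*(-80) = 124*(-80) = -9920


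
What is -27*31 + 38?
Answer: -799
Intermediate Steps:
-27*31 + 38 = -837 + 38 = -799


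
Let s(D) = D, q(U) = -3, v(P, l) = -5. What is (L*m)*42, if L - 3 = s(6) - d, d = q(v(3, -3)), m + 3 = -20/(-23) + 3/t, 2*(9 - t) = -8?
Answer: -286272/299 ≈ -957.43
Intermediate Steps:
t = 13 (t = 9 - ½*(-8) = 9 + 4 = 13)
m = -568/299 (m = -3 + (-20/(-23) + 3/13) = -3 + (-20*(-1/23) + 3*(1/13)) = -3 + (20/23 + 3/13) = -3 + 329/299 = -568/299 ≈ -1.8997)
d = -3
L = 12 (L = 3 + (6 - 1*(-3)) = 3 + (6 + 3) = 3 + 9 = 12)
(L*m)*42 = (12*(-568/299))*42 = -6816/299*42 = -286272/299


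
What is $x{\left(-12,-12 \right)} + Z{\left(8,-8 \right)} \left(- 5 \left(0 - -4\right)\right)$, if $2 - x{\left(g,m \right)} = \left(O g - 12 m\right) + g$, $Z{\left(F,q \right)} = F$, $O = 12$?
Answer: $-146$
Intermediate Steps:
$x{\left(g,m \right)} = 2 - 13 g + 12 m$ ($x{\left(g,m \right)} = 2 - \left(\left(12 g - 12 m\right) + g\right) = 2 - \left(\left(- 12 m + 12 g\right) + g\right) = 2 - \left(- 12 m + 13 g\right) = 2 - 13 g + 12 m$)
$x{\left(-12,-12 \right)} + Z{\left(8,-8 \right)} \left(- 5 \left(0 - -4\right)\right) = \left(2 - -156 + 12 \left(-12\right)\right) + 8 \left(- 5 \left(0 - -4\right)\right) = \left(2 + 156 - 144\right) + 8 \left(- 5 \left(0 + 4\right)\right) = 14 + 8 \left(\left(-5\right) 4\right) = 14 + 8 \left(-20\right) = 14 - 160 = -146$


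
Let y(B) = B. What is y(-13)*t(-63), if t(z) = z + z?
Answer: 1638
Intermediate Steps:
t(z) = 2*z
y(-13)*t(-63) = -26*(-63) = -13*(-126) = 1638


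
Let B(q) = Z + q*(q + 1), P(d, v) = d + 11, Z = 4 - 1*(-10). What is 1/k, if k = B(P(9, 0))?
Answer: 1/434 ≈ 0.0023041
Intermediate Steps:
Z = 14 (Z = 4 + 10 = 14)
P(d, v) = 11 + d
B(q) = 14 + q*(1 + q) (B(q) = 14 + q*(q + 1) = 14 + q*(1 + q))
k = 434 (k = 14 + (11 + 9) + (11 + 9)**2 = 14 + 20 + 20**2 = 14 + 20 + 400 = 434)
1/k = 1/434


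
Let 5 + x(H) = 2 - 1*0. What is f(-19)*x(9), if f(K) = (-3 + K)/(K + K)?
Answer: -33/19 ≈ -1.7368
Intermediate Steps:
x(H) = -3 (x(H) = -5 + (2 - 1*0) = -5 + (2 + 0) = -5 + 2 = -3)
f(K) = (-3 + K)/(2*K) (f(K) = (-3 + K)/((2*K)) = (-3 + K)*(1/(2*K)) = (-3 + K)/(2*K))
f(-19)*x(9) = ((½)*(-3 - 19)/(-19))*(-3) = ((½)*(-1/19)*(-22))*(-3) = (11/19)*(-3) = -33/19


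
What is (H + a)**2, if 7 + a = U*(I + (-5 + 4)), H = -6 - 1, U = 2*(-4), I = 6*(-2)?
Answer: 8100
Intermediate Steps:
I = -12
U = -8
H = -7
a = 97 (a = -7 - 8*(-12 + (-5 + 4)) = -7 - 8*(-12 - 1) = -7 - 8*(-13) = -7 + 104 = 97)
(H + a)**2 = (-7 + 97)**2 = 90**2 = 8100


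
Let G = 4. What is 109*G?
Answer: 436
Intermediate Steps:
109*G = 109*4 = 436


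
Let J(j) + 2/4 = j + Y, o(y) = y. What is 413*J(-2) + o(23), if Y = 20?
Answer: 14501/2 ≈ 7250.5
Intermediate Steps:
J(j) = 39/2 + j (J(j) = -½ + (j + 20) = -½ + (20 + j) = 39/2 + j)
413*J(-2) + o(23) = 413*(39/2 - 2) + 23 = 413*(35/2) + 23 = 14455/2 + 23 = 14501/2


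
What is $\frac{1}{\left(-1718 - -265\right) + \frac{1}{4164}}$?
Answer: $- \frac{4164}{6050291} \approx -0.00068823$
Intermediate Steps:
$\frac{1}{\left(-1718 - -265\right) + \frac{1}{4164}} = \frac{1}{\left(-1718 + 265\right) + \frac{1}{4164}} = \frac{1}{-1453 + \frac{1}{4164}} = \frac{1}{- \frac{6050291}{4164}} = - \frac{4164}{6050291}$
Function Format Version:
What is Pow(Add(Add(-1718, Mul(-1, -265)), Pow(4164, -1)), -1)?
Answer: Rational(-4164, 6050291) ≈ -0.00068823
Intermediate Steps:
Pow(Add(Add(-1718, Mul(-1, -265)), Pow(4164, -1)), -1) = Pow(Add(Add(-1718, 265), Rational(1, 4164)), -1) = Pow(Add(-1453, Rational(1, 4164)), -1) = Pow(Rational(-6050291, 4164), -1) = Rational(-4164, 6050291)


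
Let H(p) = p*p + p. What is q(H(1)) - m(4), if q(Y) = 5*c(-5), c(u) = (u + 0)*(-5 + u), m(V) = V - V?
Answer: 250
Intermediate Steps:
m(V) = 0
H(p) = p + p² (H(p) = p² + p = p + p²)
c(u) = u*(-5 + u)
q(Y) = 250 (q(Y) = 5*(-5*(-5 - 5)) = 5*(-5*(-10)) = 5*50 = 250)
q(H(1)) - m(4) = 250 - 1*0 = 250 + 0 = 250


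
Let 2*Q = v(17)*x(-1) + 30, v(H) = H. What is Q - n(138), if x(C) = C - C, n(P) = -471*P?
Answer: 65013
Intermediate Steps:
x(C) = 0
Q = 15 (Q = (17*0 + 30)/2 = (0 + 30)/2 = (½)*30 = 15)
Q - n(138) = 15 - (-471)*138 = 15 - 1*(-64998) = 15 + 64998 = 65013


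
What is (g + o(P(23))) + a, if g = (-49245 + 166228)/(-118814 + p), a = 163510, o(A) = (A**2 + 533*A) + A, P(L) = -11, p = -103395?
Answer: 35054908230/222209 ≈ 1.5776e+5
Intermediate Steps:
o(A) = A**2 + 534*A
g = -116983/222209 (g = (-49245 + 166228)/(-118814 - 103395) = 116983/(-222209) = 116983*(-1/222209) = -116983/222209 ≈ -0.52645)
(g + o(P(23))) + a = (-116983/222209 - 11*(534 - 11)) + 163510 = (-116983/222209 - 11*523) + 163510 = (-116983/222209 - 5753) + 163510 = -1278485360/222209 + 163510 = 35054908230/222209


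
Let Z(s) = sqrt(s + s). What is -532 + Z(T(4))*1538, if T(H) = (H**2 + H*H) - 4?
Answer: -532 + 3076*sqrt(14) ≈ 10977.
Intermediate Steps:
T(H) = -4 + 2*H**2 (T(H) = (H**2 + H**2) - 4 = 2*H**2 - 4 = -4 + 2*H**2)
Z(s) = sqrt(2)*sqrt(s) (Z(s) = sqrt(2*s) = sqrt(2)*sqrt(s))
-532 + Z(T(4))*1538 = -532 + (sqrt(2)*sqrt(-4 + 2*4**2))*1538 = -532 + (sqrt(2)*sqrt(-4 + 2*16))*1538 = -532 + (sqrt(2)*sqrt(-4 + 32))*1538 = -532 + (sqrt(2)*sqrt(28))*1538 = -532 + (sqrt(2)*(2*sqrt(7)))*1538 = -532 + (2*sqrt(14))*1538 = -532 + 3076*sqrt(14)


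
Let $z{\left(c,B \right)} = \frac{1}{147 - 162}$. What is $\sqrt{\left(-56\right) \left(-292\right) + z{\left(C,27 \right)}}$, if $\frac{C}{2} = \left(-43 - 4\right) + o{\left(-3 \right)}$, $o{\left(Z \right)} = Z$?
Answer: $\frac{\sqrt{3679185}}{15} \approx 127.87$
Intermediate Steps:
$C = -100$ ($C = 2 \left(\left(-43 - 4\right) - 3\right) = 2 \left(-47 - 3\right) = 2 \left(-50\right) = -100$)
$z{\left(c,B \right)} = - \frac{1}{15}$ ($z{\left(c,B \right)} = \frac{1}{-15} = - \frac{1}{15}$)
$\sqrt{\left(-56\right) \left(-292\right) + z{\left(C,27 \right)}} = \sqrt{\left(-56\right) \left(-292\right) - \frac{1}{15}} = \sqrt{16352 - \frac{1}{15}} = \sqrt{\frac{245279}{15}} = \frac{\sqrt{3679185}}{15}$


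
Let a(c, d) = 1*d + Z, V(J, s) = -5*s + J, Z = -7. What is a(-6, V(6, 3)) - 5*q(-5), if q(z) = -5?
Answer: 9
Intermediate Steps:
V(J, s) = J - 5*s
a(c, d) = -7 + d (a(c, d) = 1*d - 7 = d - 7 = -7 + d)
a(-6, V(6, 3)) - 5*q(-5) = (-7 + (6 - 5*3)) - 5*(-5) = (-7 + (6 - 15)) + 25 = (-7 - 9) + 25 = -16 + 25 = 9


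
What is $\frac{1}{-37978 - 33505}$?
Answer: $- \frac{1}{71483} \approx -1.3989 \cdot 10^{-5}$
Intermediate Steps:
$\frac{1}{-37978 - 33505} = \frac{1}{-71483} = - \frac{1}{71483}$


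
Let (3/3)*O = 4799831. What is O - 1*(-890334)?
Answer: 5690165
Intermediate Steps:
O = 4799831
O - 1*(-890334) = 4799831 - 1*(-890334) = 4799831 + 890334 = 5690165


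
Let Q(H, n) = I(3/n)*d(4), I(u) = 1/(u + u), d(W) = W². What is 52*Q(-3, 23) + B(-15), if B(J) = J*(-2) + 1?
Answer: 9661/3 ≈ 3220.3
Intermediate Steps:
B(J) = 1 - 2*J (B(J) = -2*J + 1 = 1 - 2*J)
I(u) = 1/(2*u)
Q(H, n) = 8*n/3 (Q(H, n) = (1/(2*((3/n))))*4² = ((n/3)/2)*16 = (n/6)*16 = 8*n/3)
52*Q(-3, 23) + B(-15) = 52*((8/3)*23) + (1 - 2*(-15)) = 52*(184/3) + (1 + 30) = 9568/3 + 31 = 9661/3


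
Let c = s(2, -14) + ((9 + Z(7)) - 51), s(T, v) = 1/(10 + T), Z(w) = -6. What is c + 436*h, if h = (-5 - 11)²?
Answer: 1338817/12 ≈ 1.1157e+5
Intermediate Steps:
h = 256 (h = (-16)² = 256)
c = -575/12 (c = 1/(10 + 2) + ((9 - 6) - 51) = 1/12 + (3 - 51) = 1/12 - 48 = -575/12 ≈ -47.917)
c + 436*h = -575/12 + 436*256 = -575/12 + 111616 = 1338817/12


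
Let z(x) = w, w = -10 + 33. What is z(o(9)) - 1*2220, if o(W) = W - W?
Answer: -2197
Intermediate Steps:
o(W) = 0
w = 23
z(x) = 23
z(o(9)) - 1*2220 = 23 - 1*2220 = 23 - 2220 = -2197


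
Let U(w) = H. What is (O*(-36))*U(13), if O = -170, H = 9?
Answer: 55080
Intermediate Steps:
U(w) = 9
(O*(-36))*U(13) = -170*(-36)*9 = 6120*9 = 55080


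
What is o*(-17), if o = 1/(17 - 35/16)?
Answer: -272/237 ≈ -1.1477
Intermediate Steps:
o = 16/237 (o = 1/(17 - 35*1/16) = 1/(17 - 35/16) = 1/(237/16) = 16/237 ≈ 0.067511)
o*(-17) = (16/237)*(-17) = -272/237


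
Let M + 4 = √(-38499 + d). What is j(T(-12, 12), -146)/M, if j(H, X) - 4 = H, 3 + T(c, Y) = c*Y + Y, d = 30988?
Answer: 524/7527 + 131*I*√7511/7527 ≈ 0.069616 + 1.5083*I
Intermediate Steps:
T(c, Y) = -3 + Y + Y*c (T(c, Y) = -3 + (c*Y + Y) = -3 + (Y*c + Y) = -3 + (Y + Y*c) = -3 + Y + Y*c)
j(H, X) = 4 + H
M = -4 + I*√7511 (M = -4 + √(-38499 + 30988) = -4 + √(-7511) = -4 + I*√7511 ≈ -4.0 + 86.666*I)
j(T(-12, 12), -146)/M = (4 + (-3 + 12 + 12*(-12)))/(-4 + I*√7511) = (4 + (-3 + 12 - 144))/(-4 + I*√7511) = (4 - 135)/(-4 + I*√7511) = -131/(-4 + I*√7511)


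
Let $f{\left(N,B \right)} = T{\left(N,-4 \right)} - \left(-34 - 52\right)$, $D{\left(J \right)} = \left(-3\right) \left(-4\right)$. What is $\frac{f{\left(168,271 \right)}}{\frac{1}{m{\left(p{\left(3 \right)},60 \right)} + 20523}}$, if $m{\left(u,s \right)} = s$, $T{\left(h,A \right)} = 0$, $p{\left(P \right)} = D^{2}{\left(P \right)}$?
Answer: $1770138$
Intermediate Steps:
$D{\left(J \right)} = 12$
$p{\left(P \right)} = 144$ ($p{\left(P \right)} = 12^{2} = 144$)
$f{\left(N,B \right)} = 86$ ($f{\left(N,B \right)} = 0 - \left(-34 - 52\right) = 0 - -86 = 0 + 86 = 86$)
$\frac{f{\left(168,271 \right)}}{\frac{1}{m{\left(p{\left(3 \right)},60 \right)} + 20523}} = \frac{86}{\frac{1}{60 + 20523}} = \frac{86}{\frac{1}{20583}} = 86 \frac{1}{\frac{1}{20583}} = 86 \cdot 20583 = 1770138$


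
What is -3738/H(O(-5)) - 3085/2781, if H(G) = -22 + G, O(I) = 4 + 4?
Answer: 739442/2781 ≈ 265.89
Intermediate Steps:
O(I) = 8
-3738/H(O(-5)) - 3085/2781 = -3738/(-22 + 8) - 3085/2781 = -3738/(-14) - 3085*1/2781 = -3738*(-1/14) - 3085/2781 = 267 - 3085/2781 = 739442/2781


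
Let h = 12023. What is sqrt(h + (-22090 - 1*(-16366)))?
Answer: sqrt(6299) ≈ 79.366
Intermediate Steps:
sqrt(h + (-22090 - 1*(-16366))) = sqrt(12023 + (-22090 - 1*(-16366))) = sqrt(12023 + (-22090 + 16366)) = sqrt(12023 - 5724) = sqrt(6299)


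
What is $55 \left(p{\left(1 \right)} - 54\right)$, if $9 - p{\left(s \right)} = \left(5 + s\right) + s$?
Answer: $-2860$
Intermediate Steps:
$p{\left(s \right)} = 4 - 2 s$ ($p{\left(s \right)} = 9 - \left(\left(5 + s\right) + s\right) = 9 - \left(5 + 2 s\right) = 4 - 2 s$)
$55 \left(p{\left(1 \right)} - 54\right) = 55 \left(\left(4 - 2\right) - 54\right) = 55 \left(2 - 54\right) = 55 \left(-52\right) = -2860$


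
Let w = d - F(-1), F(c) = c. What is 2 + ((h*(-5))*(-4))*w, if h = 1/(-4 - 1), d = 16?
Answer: -66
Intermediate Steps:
h = -⅕ (h = 1/(-5) = -⅕ ≈ -0.20000)
w = 17 (w = 16 - 1*(-1) = 16 + 1 = 17)
2 + ((h*(-5))*(-4))*w = 2 + (-⅕*(-5)*(-4))*17 = 2 + (1*(-4))*17 = 2 - 4*17 = 2 - 68 = -66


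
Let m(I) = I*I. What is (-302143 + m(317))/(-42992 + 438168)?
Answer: -100827/197588 ≈ -0.51029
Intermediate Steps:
m(I) = I²
(-302143 + m(317))/(-42992 + 438168) = (-302143 + 317²)/(-42992 + 438168) = (-302143 + 100489)/395176 = -201654*1/395176 = -100827/197588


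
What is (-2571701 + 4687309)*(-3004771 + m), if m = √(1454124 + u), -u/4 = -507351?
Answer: -6356917565768 + 4231216*√870882 ≈ -6.3530e+12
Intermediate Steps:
u = 2029404 (u = -4*(-507351) = 2029404)
m = 2*√870882 (m = √(1454124 + 2029404) = √3483528 = 2*√870882 ≈ 1866.4)
(-2571701 + 4687309)*(-3004771 + m) = (-2571701 + 4687309)*(-3004771 + 2*√870882) = 2115608*(-3004771 + 2*√870882) = -6356917565768 + 4231216*√870882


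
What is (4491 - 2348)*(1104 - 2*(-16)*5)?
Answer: 2708752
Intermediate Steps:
(4491 - 2348)*(1104 - 2*(-16)*5) = 2143*(1104 + 32*5) = 2143*(1104 + 160) = 2143*1264 = 2708752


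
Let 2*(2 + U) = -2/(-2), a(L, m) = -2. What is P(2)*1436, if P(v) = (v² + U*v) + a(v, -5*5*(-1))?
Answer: -1436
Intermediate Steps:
U = -3/2 (U = -2 + (-2/(-2))/2 = -2 + (-2*(-½))/2 = -2 + (½)*1 = -2 + ½ = -3/2 ≈ -1.5000)
P(v) = -2 + v² - 3*v/2 (P(v) = (v² - 3*v/2) - 2 = -2 + v² - 3*v/2)
P(2)*1436 = (-2 + 2² - 3/2*2)*1436 = (-2 + 4 - 3)*1436 = -1*1436 = -1436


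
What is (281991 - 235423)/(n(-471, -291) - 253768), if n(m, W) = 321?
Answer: -46568/253447 ≈ -0.18374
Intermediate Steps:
(281991 - 235423)/(n(-471, -291) - 253768) = (281991 - 235423)/(321 - 253768) = 46568/(-253447) = 46568*(-1/253447) = -46568/253447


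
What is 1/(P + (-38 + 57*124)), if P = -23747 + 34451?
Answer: 1/17734 ≈ 5.6389e-5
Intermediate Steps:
P = 10704
1/(P + (-38 + 57*124)) = 1/(10704 + (-38 + 57*124)) = 1/(10704 + (-38 + 7068)) = 1/(10704 + 7030) = 1/17734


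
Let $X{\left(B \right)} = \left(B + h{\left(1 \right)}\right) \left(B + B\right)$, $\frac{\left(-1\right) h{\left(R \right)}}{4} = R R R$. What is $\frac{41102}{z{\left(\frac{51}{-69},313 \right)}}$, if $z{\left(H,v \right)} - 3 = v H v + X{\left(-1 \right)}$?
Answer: $- \frac{472673}{832587} \approx -0.56772$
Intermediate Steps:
$h{\left(R \right)} = - 4 R^{3}$ ($h{\left(R \right)} = - 4 R R R = - 4 R^{2} R = - 4 R^{3}$)
$X{\left(B \right)} = 2 B \left(-4 + B\right)$ ($X{\left(B \right)} = \left(B - 4 \cdot 1^{3}\right) \left(B + B\right) = \left(B - 4\right) 2 B = \left(-4 + B\right) 2 B = 2 B \left(-4 + B\right)$)
$z{\left(H,v \right)} = 13 + H v^{2}$ ($z{\left(H,v \right)} = 3 + \left(v H v + 2 \left(-1\right) \left(-4 - 1\right)\right) = 3 + \left(H v v + 2 \left(-1\right) \left(-5\right)\right) = 3 + \left(H v^{2} + 10\right) = 3 + \left(10 + H v^{2}\right) = 13 + H v^{2}$)
$\frac{41102}{z{\left(\frac{51}{-69},313 \right)}} = \frac{41102}{13 + \frac{51}{-69} \cdot 313^{2}} = \frac{41102}{13 + 51 \left(- \frac{1}{69}\right) 97969} = \frac{41102}{13 - \frac{1665473}{23}} = \frac{41102}{- \frac{1665174}{23}} = 41102 \left(- \frac{23}{1665174}\right) = - \frac{472673}{832587}$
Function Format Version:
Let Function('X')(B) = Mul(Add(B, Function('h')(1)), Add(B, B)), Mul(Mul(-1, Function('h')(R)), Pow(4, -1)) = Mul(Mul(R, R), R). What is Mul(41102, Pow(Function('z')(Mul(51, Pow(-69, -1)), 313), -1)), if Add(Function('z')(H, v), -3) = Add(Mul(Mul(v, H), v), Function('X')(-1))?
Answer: Rational(-472673, 832587) ≈ -0.56772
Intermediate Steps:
Function('h')(R) = Mul(-4, Pow(R, 3)) (Function('h')(R) = Mul(-4, Mul(Mul(R, R), R)) = Mul(-4, Mul(Pow(R, 2), R)) = Mul(-4, Pow(R, 3)))
Function('X')(B) = Mul(2, B, Add(-4, B)) (Function('X')(B) = Mul(Add(B, Mul(-4, Pow(1, 3))), Add(B, B)) = Mul(Add(B, Mul(-4, 1)), Mul(2, B)) = Mul(Add(B, -4), Mul(2, B)) = Mul(Add(-4, B), Mul(2, B)) = Mul(2, B, Add(-4, B)))
Function('z')(H, v) = Add(13, Mul(H, Pow(v, 2))) (Function('z')(H, v) = Add(3, Add(Mul(Mul(v, H), v), Mul(2, -1, Add(-4, -1)))) = Add(3, Add(Mul(Mul(H, v), v), Mul(2, -1, -5))) = Add(3, Add(Mul(H, Pow(v, 2)), 10)) = Add(3, Add(10, Mul(H, Pow(v, 2)))) = Add(13, Mul(H, Pow(v, 2))))
Mul(41102, Pow(Function('z')(Mul(51, Pow(-69, -1)), 313), -1)) = Mul(41102, Pow(Add(13, Mul(Mul(51, Pow(-69, -1)), Pow(313, 2))), -1)) = Mul(41102, Pow(Add(13, Mul(Mul(51, Rational(-1, 69)), 97969)), -1)) = Mul(41102, Pow(Add(13, Mul(Rational(-17, 23), 97969)), -1)) = Mul(41102, Pow(Add(13, Rational(-1665473, 23)), -1)) = Mul(41102, Pow(Rational(-1665174, 23), -1)) = Mul(41102, Rational(-23, 1665174)) = Rational(-472673, 832587)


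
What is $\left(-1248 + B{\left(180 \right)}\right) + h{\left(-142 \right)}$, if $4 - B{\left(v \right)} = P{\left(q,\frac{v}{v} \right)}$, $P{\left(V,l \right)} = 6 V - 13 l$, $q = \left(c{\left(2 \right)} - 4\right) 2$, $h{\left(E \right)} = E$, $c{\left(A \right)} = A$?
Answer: $-1349$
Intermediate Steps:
$q = -4$ ($q = \left(2 - 4\right) 2 = \left(-2\right) 2 = -4$)
$P{\left(V,l \right)} = - 13 l + 6 V$
$B{\left(v \right)} = 41$ ($B{\left(v \right)} = 4 - \left(- 13 \frac{v}{v} + 6 \left(-4\right)\right) = 4 - \left(\left(-13\right) 1 - 24\right) = 4 - \left(-13 - 24\right) = 4 - -37 = 4 + 37 = 41$)
$\left(-1248 + B{\left(180 \right)}\right) + h{\left(-142 \right)} = \left(-1248 + 41\right) - 142 = -1207 - 142 = -1349$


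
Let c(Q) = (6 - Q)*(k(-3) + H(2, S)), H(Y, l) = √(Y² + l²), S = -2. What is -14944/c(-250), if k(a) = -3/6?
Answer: -467/124 - 467*√2/31 ≈ -25.071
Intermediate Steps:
k(a) = -½ (k(a) = -3*⅙ = -½)
c(Q) = (6 - Q)*(-½ + 2*√2) (c(Q) = (6 - Q)*(-½ + √(2² + (-2)²)) = (6 - Q)*(-½ + √(4 + 4)) = (6 - Q)*(-½ + √8) = (6 - Q)*(-½ + 2*√2))
-14944/c(-250) = -14944/(-3 + (½)*(-250) + 12*√2 - 2*(-250)*√2) = -14944/(-3 - 125 + 12*√2 + 500*√2) = -14944/(-128 + 512*√2)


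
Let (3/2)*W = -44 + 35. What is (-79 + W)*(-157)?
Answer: 13345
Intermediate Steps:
W = -6 (W = 2*(-44 + 35)/3 = (2/3)*(-9) = -6)
(-79 + W)*(-157) = (-79 - 6)*(-157) = -85*(-157) = 13345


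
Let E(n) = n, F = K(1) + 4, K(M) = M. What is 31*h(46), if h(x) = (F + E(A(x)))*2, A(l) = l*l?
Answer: 131502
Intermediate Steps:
A(l) = l²
F = 5 (F = 1 + 4 = 5)
h(x) = 10 + 2*x² (h(x) = (5 + x²)*2 = 10 + 2*x²)
31*h(46) = 31*(10 + 2*46²) = 31*(10 + 2*2116) = 31*(10 + 4232) = 31*4242 = 131502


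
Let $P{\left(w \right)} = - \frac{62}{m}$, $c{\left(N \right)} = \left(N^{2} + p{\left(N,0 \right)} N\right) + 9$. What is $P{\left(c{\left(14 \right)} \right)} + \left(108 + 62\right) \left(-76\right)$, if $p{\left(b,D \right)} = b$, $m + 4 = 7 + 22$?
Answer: $- \frac{323062}{25} \approx -12922.0$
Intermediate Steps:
$m = 25$ ($m = -4 + \left(7 + 22\right) = -4 + 29 = 25$)
$c{\left(N \right)} = 9 + 2 N^{2}$ ($c{\left(N \right)} = \left(N^{2} + N N\right) + 9 = \left(N^{2} + N^{2}\right) + 9 = 2 N^{2} + 9 = 9 + 2 N^{2}$)
$P{\left(w \right)} = - \frac{62}{25}$
$P{\left(c{\left(14 \right)} \right)} + \left(108 + 62\right) \left(-76\right) = - \frac{62}{25} + \left(108 + 62\right) \left(-76\right) = - \frac{62}{25} + 170 \left(-76\right) = - \frac{62}{25} - 12920 = - \frac{323062}{25}$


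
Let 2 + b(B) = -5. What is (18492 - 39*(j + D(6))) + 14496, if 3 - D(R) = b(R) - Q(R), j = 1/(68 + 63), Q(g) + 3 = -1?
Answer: 4290735/131 ≈ 32754.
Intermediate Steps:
b(B) = -7 (b(B) = -2 - 5 = -7)
Q(g) = -4 (Q(g) = -3 - 1 = -4)
j = 1/131 ≈ 0.0076336
D(R) = 6 (D(R) = 3 - (-7 - 1*(-4)) = 3 - (-7 + 4) = 3 - 1*(-3) = 3 + 3 = 6)
(18492 - 39*(j + D(6))) + 14496 = (18492 - 39*(1/131 + 6)) + 14496 = (18492 - 39*787/131) + 14496 = (18492 - 30693/131) + 14496 = 2391759/131 + 14496 = 4290735/131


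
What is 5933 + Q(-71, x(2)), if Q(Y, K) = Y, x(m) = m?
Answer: 5862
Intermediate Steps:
5933 + Q(-71, x(2)) = 5933 - 71 = 5862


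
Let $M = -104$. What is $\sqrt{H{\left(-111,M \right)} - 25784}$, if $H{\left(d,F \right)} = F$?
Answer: $4 i \sqrt{1618} \approx 160.9 i$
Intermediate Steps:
$\sqrt{H{\left(-111,M \right)} - 25784} = \sqrt{-104 - 25784} = \sqrt{-25888} = 4 i \sqrt{1618}$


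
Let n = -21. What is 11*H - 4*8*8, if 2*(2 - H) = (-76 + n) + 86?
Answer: -347/2 ≈ -173.50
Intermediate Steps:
H = 15/2 (H = 2 - ((-76 - 21) + 86)/2 = 2 - (-97 + 86)/2 = 2 - 1/2*(-11) = 2 + 11/2 = 15/2 ≈ 7.5000)
11*H - 4*8*8 = 11*(15/2) - 4*8*8 = 165/2 - 32*8 = 165/2 - 256 = -347/2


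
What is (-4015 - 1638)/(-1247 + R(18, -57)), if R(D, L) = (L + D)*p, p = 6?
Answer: 5653/1481 ≈ 3.8170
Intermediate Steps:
R(D, L) = 6*D + 6*L (R(D, L) = (L + D)*6 = (D + L)*6 = 6*D + 6*L)
(-4015 - 1638)/(-1247 + R(18, -57)) = (-4015 - 1638)/(-1247 + (6*18 + 6*(-57))) = -5653/(-1247 + (108 - 342)) = -5653/(-1247 - 234) = -5653/(-1481) = -5653*(-1/1481) = 5653/1481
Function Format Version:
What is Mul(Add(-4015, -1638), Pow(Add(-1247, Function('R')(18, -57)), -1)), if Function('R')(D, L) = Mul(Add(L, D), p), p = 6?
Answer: Rational(5653, 1481) ≈ 3.8170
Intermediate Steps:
Function('R')(D, L) = Add(Mul(6, D), Mul(6, L)) (Function('R')(D, L) = Mul(Add(L, D), 6) = Mul(Add(D, L), 6) = Add(Mul(6, D), Mul(6, L)))
Mul(Add(-4015, -1638), Pow(Add(-1247, Function('R')(18, -57)), -1)) = Mul(Add(-4015, -1638), Pow(Add(-1247, Add(Mul(6, 18), Mul(6, -57))), -1)) = Mul(-5653, Pow(Add(-1247, Add(108, -342)), -1)) = Mul(-5653, Pow(Add(-1247, -234), -1)) = Mul(-5653, Pow(-1481, -1)) = Mul(-5653, Rational(-1, 1481)) = Rational(5653, 1481)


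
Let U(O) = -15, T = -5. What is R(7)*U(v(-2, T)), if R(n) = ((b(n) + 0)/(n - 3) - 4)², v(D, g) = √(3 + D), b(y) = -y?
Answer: -7935/16 ≈ -495.94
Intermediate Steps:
R(n) = (-4 - n/(-3 + n))² (R(n) = ((-n + 0)/(n - 3) - 4)² = ((-n)/(-3 + n) - 4)² = (-n/(-3 + n) - 4)² = (-4 - n/(-3 + n))²)
R(7)*U(v(-2, T)) = ((-12 + 5*7)²/(-3 + 7)²)*(-15) = ((-12 + 35)²/4²)*(-15) = (23²*(1/16))*(-15) = (529*(1/16))*(-15) = (529/16)*(-15) = -7935/16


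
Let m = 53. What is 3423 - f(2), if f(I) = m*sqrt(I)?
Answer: 3423 - 53*sqrt(2) ≈ 3348.0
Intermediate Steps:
f(I) = 53*sqrt(I)
3423 - f(2) = 3423 - 53*sqrt(2)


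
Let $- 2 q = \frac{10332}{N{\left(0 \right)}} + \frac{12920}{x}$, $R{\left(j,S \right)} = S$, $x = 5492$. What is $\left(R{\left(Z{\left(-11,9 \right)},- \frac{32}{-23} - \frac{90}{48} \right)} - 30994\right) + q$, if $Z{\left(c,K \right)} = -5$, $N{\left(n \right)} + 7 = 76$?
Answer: $- \frac{7849410013}{252632} \approx -31071.0$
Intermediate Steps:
$N{\left(n \right)} = 69$ ($N{\left(n \right)} = -7 + 76 = 69$)
$q = - \frac{2401451}{31579}$ ($q = - \frac{\frac{10332}{69} + \frac{12920}{5492}}{2} = - \frac{10332 \cdot \frac{1}{69} + 12920 \cdot \frac{1}{5492}}{2} = - \frac{\frac{3444}{23} + \frac{3230}{1373}}{2} = \left(- \frac{1}{2}\right) \frac{4802902}{31579} = - \frac{2401451}{31579} \approx -76.046$)
$\left(R{\left(Z{\left(-11,9 \right)},- \frac{32}{-23} - \frac{90}{48} \right)} - 30994\right) + q = \left(\left(- \frac{32}{-23} - \frac{90}{48}\right) - 30994\right) - \frac{2401451}{31579} = \left(\left(\left(-32\right) \left(- \frac{1}{23}\right) - \frac{15}{8}\right) - 30994\right) - \frac{2401451}{31579} = \left(\left(\frac{32}{23} - \frac{15}{8}\right) - 30994\right) - \frac{2401451}{31579} = \left(- \frac{89}{184} - 30994\right) - \frac{2401451}{31579} = - \frac{5702985}{184} - \frac{2401451}{31579} = - \frac{7849410013}{252632}$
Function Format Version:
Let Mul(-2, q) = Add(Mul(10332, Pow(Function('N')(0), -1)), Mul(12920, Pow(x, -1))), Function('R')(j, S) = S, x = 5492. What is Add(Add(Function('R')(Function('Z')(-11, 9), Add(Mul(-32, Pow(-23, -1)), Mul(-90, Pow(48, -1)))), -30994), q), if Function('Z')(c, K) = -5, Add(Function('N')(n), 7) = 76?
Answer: Rational(-7849410013, 252632) ≈ -31071.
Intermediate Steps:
Function('N')(n) = 69 (Function('N')(n) = Add(-7, 76) = 69)
q = Rational(-2401451, 31579) (q = Mul(Rational(-1, 2), Add(Mul(10332, Pow(69, -1)), Mul(12920, Pow(5492, -1)))) = Mul(Rational(-1, 2), Add(Mul(10332, Rational(1, 69)), Mul(12920, Rational(1, 5492)))) = Mul(Rational(-1, 2), Add(Rational(3444, 23), Rational(3230, 1373))) = Mul(Rational(-1, 2), Rational(4802902, 31579)) = Rational(-2401451, 31579) ≈ -76.046)
Add(Add(Function('R')(Function('Z')(-11, 9), Add(Mul(-32, Pow(-23, -1)), Mul(-90, Pow(48, -1)))), -30994), q) = Add(Add(Add(Mul(-32, Pow(-23, -1)), Mul(-90, Pow(48, -1))), -30994), Rational(-2401451, 31579)) = Add(Add(Add(Mul(-32, Rational(-1, 23)), Mul(-90, Rational(1, 48))), -30994), Rational(-2401451, 31579)) = Add(Add(Add(Rational(32, 23), Rational(-15, 8)), -30994), Rational(-2401451, 31579)) = Add(Add(Rational(-89, 184), -30994), Rational(-2401451, 31579)) = Add(Rational(-5702985, 184), Rational(-2401451, 31579)) = Rational(-7849410013, 252632)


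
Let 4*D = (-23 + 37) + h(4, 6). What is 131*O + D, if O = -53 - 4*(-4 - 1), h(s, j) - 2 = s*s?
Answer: -4315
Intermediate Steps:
h(s, j) = 2 + s² (h(s, j) = 2 + s*s = 2 + s²)
D = 8 (D = ((-23 + 37) + (2 + 4²))/4 = (14 + (2 + 16))/4 = (14 + 18)/4 = (¼)*32 = 8)
O = -33 (O = -53 - 4*(-5) = -53 + 20 = -33)
131*O + D = 131*(-33) + 8 = -4323 + 8 = -4315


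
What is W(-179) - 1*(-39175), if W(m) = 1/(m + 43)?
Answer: 5327799/136 ≈ 39175.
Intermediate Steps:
W(m) = 1/(43 + m)
W(-179) - 1*(-39175) = 1/(43 - 179) - 1*(-39175) = 1/(-136) + 39175 = -1/136 + 39175 = 5327799/136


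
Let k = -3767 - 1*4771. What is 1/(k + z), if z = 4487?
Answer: -1/4051 ≈ -0.00024685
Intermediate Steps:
k = -8538 (k = -3767 - 4771 = -8538)
1/(k + z) = 1/(-8538 + 4487) = 1/(-4051) = -1/4051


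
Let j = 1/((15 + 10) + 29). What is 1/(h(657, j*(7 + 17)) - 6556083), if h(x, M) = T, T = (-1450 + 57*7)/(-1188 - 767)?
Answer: -1955/12817141214 ≈ -1.5253e-7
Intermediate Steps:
j = 1/54 (j = 1/(25 + 29) = 1/54 ≈ 0.018519)
T = 1051/1955 (T = (-1450 + 399)/(-1955) = -1051*(-1/1955) = 1051/1955 ≈ 0.53760)
h(x, M) = 1051/1955
1/(h(657, j*(7 + 17)) - 6556083) = 1/(1051/1955 - 6556083) = 1/(-12817141214/1955) = -1955/12817141214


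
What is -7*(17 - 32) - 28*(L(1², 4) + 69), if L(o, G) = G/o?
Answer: -1939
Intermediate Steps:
-7*(17 - 32) - 28*(L(1², 4) + 69) = -7*(17 - 32) - 28*(4/(1²) + 69) = -7*(-15) - 28*(4/1 + 69) = 105 - 28*(4*1 + 69) = 105 - 28*(4 + 69) = 105 - 28*73 = 105 - 1*2044 = 105 - 2044 = -1939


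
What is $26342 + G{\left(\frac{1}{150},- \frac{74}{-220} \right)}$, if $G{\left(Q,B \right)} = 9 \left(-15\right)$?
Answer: $26207$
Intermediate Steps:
$G{\left(Q,B \right)} = -135$
$26342 + G{\left(\frac{1}{150},- \frac{74}{-220} \right)} = 26342 - 135 = 26207$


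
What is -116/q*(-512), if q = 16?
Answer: 3712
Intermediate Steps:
-116/q*(-512) = -116/16*(-512) = -116*1/16*(-512) = -29/4*(-512) = 3712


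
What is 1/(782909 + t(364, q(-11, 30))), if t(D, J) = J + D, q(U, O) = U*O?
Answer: 1/782943 ≈ 1.2772e-6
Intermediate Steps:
q(U, O) = O*U
t(D, J) = D + J
1/(782909 + t(364, q(-11, 30))) = 1/(782909 + (364 + 30*(-11))) = 1/(782909 + (364 - 330)) = 1/(782909 + 34) = 1/782943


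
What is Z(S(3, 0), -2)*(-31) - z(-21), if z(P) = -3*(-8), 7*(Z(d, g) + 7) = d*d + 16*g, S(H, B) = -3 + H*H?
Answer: 1227/7 ≈ 175.29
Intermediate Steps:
S(H, B) = -3 + H²
Z(d, g) = -7 + d²/7 + 16*g/7 (Z(d, g) = -7 + (d*d + 16*g)/7 = -7 + (d² + 16*g)/7 = -7 + (d²/7 + 16*g/7) = -7 + d²/7 + 16*g/7)
z(P) = 24
Z(S(3, 0), -2)*(-31) - z(-21) = (-7 + (-3 + 3²)²/7 + (16/7)*(-2))*(-31) - 1*24 = (-7 + (-3 + 9)²/7 - 32/7)*(-31) - 24 = (-7 + (⅐)*6² - 32/7)*(-31) - 24 = (-7 + (⅐)*36 - 32/7)*(-31) - 24 = (-7 + 36/7 - 32/7)*(-31) - 24 = -45/7*(-31) - 24 = 1395/7 - 24 = 1227/7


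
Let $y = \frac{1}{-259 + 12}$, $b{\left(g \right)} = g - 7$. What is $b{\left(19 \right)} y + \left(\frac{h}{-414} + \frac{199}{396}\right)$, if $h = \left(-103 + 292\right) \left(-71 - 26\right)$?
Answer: $\frac{100642745}{2249676} \approx 44.737$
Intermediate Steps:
$h = -18333$ ($h = 189 \left(-97\right) = -18333$)
$b{\left(g \right)} = -7 + g$
$y = - \frac{1}{247}$ ($y = \frac{1}{-247} = - \frac{1}{247} \approx -0.0040486$)
$b{\left(19 \right)} y + \left(\frac{h}{-414} + \frac{199}{396}\right) = \left(-7 + 19\right) \left(- \frac{1}{247}\right) + \left(- \frac{18333}{-414} + \frac{199}{396}\right) = 12 \left(- \frac{1}{247}\right) + \left(\left(-18333\right) \left(- \frac{1}{414}\right) + 199 \cdot \frac{1}{396}\right) = - \frac{12}{247} + \left(\frac{2037}{46} + \frac{199}{396}\right) = - \frac{12}{247} + \frac{407903}{9108} = \frac{100642745}{2249676}$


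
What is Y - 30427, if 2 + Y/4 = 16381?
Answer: 35089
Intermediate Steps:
Y = 65516 (Y = -8 + 4*16381 = -8 + 65524 = 65516)
Y - 30427 = 65516 - 30427 = 35089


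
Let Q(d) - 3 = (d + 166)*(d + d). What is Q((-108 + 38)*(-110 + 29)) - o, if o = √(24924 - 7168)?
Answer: 66180243 - 2*√4439 ≈ 6.6180e+7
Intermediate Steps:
Q(d) = 3 + 2*d*(166 + d) (Q(d) = 3 + (d + 166)*(d + d) = 3 + (166 + d)*(2*d) = 3 + 2*d*(166 + d))
o = 2*√4439 (o = √17756 = 2*√4439 ≈ 133.25)
Q((-108 + 38)*(-110 + 29)) - o = (3 + 2*((-108 + 38)*(-110 + 29))² + 332*((-108 + 38)*(-110 + 29))) - 2*√4439 = (3 + 2*(-70*(-81))² + 332*(-70*(-81))) - 2*√4439 = (3 + 2*5670² + 332*5670) - 2*√4439 = (3 + 2*32148900 + 1882440) - 2*√4439 = (3 + 64297800 + 1882440) - 2*√4439 = 66180243 - 2*√4439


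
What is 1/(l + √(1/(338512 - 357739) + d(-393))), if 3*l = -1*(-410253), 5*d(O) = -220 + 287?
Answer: 13146557385/1797804867667931 - 2*√30960372885/1797804867667931 ≈ 7.3124e-6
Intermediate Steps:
d(O) = 67/5 (d(O) = (-220 + 287)/5 = (⅕)*67 = 67/5)
l = 136751 (l = (-1*(-410253))/3 = (⅓)*410253 = 136751)
1/(l + √(1/(338512 - 357739) + d(-393))) = 1/(136751 + √(1/(338512 - 357739) + 67/5)) = 1/(136751 + √(1/(-19227) + 67/5)) = 1/(136751 + √(-1/19227 + 67/5)) = 1/(136751 + √(1288204/96135)) = 1/(136751 + 2*√30960372885/96135)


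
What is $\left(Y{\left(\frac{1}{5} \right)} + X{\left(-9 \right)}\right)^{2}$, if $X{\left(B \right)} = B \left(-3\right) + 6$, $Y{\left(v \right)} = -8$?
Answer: $625$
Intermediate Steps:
$X{\left(B \right)} = 6 - 3 B$ ($X{\left(B \right)} = - 3 B + 6 = 6 - 3 B$)
$\left(Y{\left(\frac{1}{5} \right)} + X{\left(-9 \right)}\right)^{2} = \left(-8 + \left(6 - -27\right)\right)^{2} = \left(-8 + \left(6 + 27\right)\right)^{2} = \left(-8 + 33\right)^{2} = 25^{2} = 625$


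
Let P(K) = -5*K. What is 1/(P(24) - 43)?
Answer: -1/163 ≈ -0.0061350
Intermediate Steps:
1/(P(24) - 43) = 1/(-5*24 - 43) = 1/(-120 - 43) = 1/(-163) = -1/163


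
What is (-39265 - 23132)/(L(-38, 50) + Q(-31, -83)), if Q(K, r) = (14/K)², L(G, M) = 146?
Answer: -19987839/46834 ≈ -426.78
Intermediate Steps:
Q(K, r) = 196/K²
(-39265 - 23132)/(L(-38, 50) + Q(-31, -83)) = (-39265 - 23132)/(146 + 196/(-31)²) = -62397/(146 + 196*(1/961)) = -62397/(146 + 196/961) = -62397/140502/961 = -62397*961/140502 = -19987839/46834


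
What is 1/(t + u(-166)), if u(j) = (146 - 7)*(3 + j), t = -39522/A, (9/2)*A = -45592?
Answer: -45592/1032800095 ≈ -4.4144e-5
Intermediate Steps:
A = -91184/9 (A = (2/9)*(-45592) = -91184/9 ≈ -10132.)
t = 177849/45592 (t = -39522/(-91184/9) = -39522*(-9/91184) = 177849/45592 ≈ 3.9009)
u(j) = 417 + 139*j (u(j) = 139*(3 + j) = 417 + 139*j)
1/(t + u(-166)) = 1/(177849/45592 + (417 + 139*(-166))) = 1/(177849/45592 + (417 - 23074)) = 1/(177849/45592 - 22657) = 1/(-1032800095/45592) = -45592/1032800095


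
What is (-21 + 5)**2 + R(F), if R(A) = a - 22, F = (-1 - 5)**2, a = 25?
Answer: 259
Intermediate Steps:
F = 36 (F = (-6)**2 = 36)
R(A) = 3 (R(A) = 25 - 22 = 3)
(-21 + 5)**2 + R(F) = (-21 + 5)**2 + 3 = (-16)**2 + 3 = 256 + 3 = 259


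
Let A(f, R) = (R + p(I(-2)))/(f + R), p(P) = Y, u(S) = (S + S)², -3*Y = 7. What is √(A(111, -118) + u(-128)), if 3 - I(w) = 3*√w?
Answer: 11*√238917/21 ≈ 256.03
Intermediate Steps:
Y = -7/3 (Y = -⅓*7 = -7/3 ≈ -2.3333)
u(S) = 4*S² (u(S) = (2*S)² = 4*S²)
I(w) = 3 - 3*√w
p(P) = -7/3
A(f, R) = (-7/3 + R)/(R + f) (A(f, R) = (R - 7/3)/(f + R) = (-7/3 + R)/(R + f))
√(A(111, -118) + u(-128)) = √((-7/3 - 118)/(-118 + 111) + 4*(-128)²) = √(-361/3/(-7) + 4*16384) = √(-⅐*(-361/3) + 65536) = √(361/21 + 65536) = √(1376617/21) = 11*√238917/21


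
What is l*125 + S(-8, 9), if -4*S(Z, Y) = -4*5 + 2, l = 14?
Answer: 3509/2 ≈ 1754.5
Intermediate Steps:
S(Z, Y) = 9/2 (S(Z, Y) = -(-4*5 + 2)/4 = -(-20 + 2)/4 = -¼*(-18) = 9/2)
l*125 + S(-8, 9) = 14*125 + 9/2 = 1750 + 9/2 = 3509/2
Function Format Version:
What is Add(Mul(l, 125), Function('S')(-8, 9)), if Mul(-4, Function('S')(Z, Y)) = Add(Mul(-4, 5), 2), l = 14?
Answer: Rational(3509, 2) ≈ 1754.5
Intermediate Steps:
Function('S')(Z, Y) = Rational(9, 2) (Function('S')(Z, Y) = Mul(Rational(-1, 4), Add(Mul(-4, 5), 2)) = Mul(Rational(-1, 4), Add(-20, 2)) = Mul(Rational(-1, 4), -18) = Rational(9, 2))
Add(Mul(l, 125), Function('S')(-8, 9)) = Add(Mul(14, 125), Rational(9, 2)) = Add(1750, Rational(9, 2)) = Rational(3509, 2)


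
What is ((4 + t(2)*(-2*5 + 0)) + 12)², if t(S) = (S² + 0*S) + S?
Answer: 1936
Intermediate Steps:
t(S) = S + S² (t(S) = (S² + 0) + S = S² + S = S + S²)
((4 + t(2)*(-2*5 + 0)) + 12)² = ((4 + (2*(1 + 2))*(-2*5 + 0)) + 12)² = ((4 + (2*3)*(-10 + 0)) + 12)² = ((4 + 6*(-10)) + 12)² = ((4 - 60) + 12)² = (-56 + 12)² = (-44)² = 1936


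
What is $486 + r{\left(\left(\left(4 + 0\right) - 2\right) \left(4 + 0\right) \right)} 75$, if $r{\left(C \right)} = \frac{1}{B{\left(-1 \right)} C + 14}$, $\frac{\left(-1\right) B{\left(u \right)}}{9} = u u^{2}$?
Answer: $\frac{41871}{86} \approx 486.87$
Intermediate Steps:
$B{\left(u \right)} = - 9 u^{3}$ ($B{\left(u \right)} = - 9 u u^{2} = - 9 u^{3}$)
$r{\left(C \right)} = \frac{1}{14 + 9 C}$ ($r{\left(C \right)} = \frac{1}{- 9 \left(-1\right)^{3} C + 14} = \frac{1}{\left(-9\right) \left(-1\right) C + 14} = \frac{1}{9 C + 14} = \frac{1}{14 + 9 C}$)
$486 + r{\left(\left(\left(4 + 0\right) - 2\right) \left(4 + 0\right) \right)} 75 = 486 + \frac{1}{14 + 9 \left(\left(4 + 0\right) - 2\right) \left(4 + 0\right)} 75 = 486 + \frac{1}{14 + 9 \left(4 - 2\right) 4} \cdot 75 = 486 + \frac{1}{14 + 9 \cdot 2 \cdot 4} \cdot 75 = 486 + \frac{1}{14 + 9 \cdot 8} \cdot 75 = 486 + \frac{1}{14 + 72} \cdot 75 = 486 + \frac{1}{86} \cdot 75 = 486 + \frac{75}{86} = \frac{41871}{86}$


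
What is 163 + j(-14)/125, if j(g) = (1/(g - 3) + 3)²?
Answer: 47127/289 ≈ 163.07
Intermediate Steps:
j(g) = (3 + 1/(-3 + g))² (j(g) = (1/(-3 + g) + 3)² = (3 + 1/(-3 + g))²)
163 + j(-14)/125 = 163 + ((-8 + 3*(-14))²/(-3 - 14)²)/125 = 163 + ((-8 - 42)²/(-17)²)/125 = 163 + ((-50)²*(1/289))/125 = 163 + (2500*(1/289))/125 = 163 + (1/125)*(2500/289) = 163 + 20/289 = 47127/289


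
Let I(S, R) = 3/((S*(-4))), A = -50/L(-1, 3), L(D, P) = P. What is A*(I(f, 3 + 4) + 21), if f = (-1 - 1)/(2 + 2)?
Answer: -375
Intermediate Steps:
f = -½ (f = -2/4 = -2*¼ = -½ ≈ -0.50000)
A = -50/3 ≈ -16.667
I(S, R) = -3/(4*S) (I(S, R) = 3/((-4*S)) = 3*(-1/(4*S)) = -3/(4*S))
A*(I(f, 3 + 4) + 21) = -50*(-3/(4*(-½)) + 21)/3 = -50*(-¾*(-2) + 21)/3 = -50*(3/2 + 21)/3 = -50/3*45/2 = -375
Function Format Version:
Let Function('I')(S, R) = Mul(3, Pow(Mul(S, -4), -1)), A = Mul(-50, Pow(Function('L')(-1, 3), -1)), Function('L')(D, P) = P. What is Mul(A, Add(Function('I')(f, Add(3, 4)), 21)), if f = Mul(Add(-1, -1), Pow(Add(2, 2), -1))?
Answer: -375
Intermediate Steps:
f = Rational(-1, 2) (f = Mul(-2, Pow(4, -1)) = Mul(-2, Rational(1, 4)) = Rational(-1, 2) ≈ -0.50000)
A = Rational(-50, 3) (A = Mul(-50, Pow(3, -1)) = Mul(-50, Rational(1, 3)) = Rational(-50, 3) ≈ -16.667)
Function('I')(S, R) = Mul(Rational(-3, 4), Pow(S, -1)) (Function('I')(S, R) = Mul(3, Pow(Mul(-4, S), -1)) = Mul(3, Mul(Rational(-1, 4), Pow(S, -1))) = Mul(Rational(-3, 4), Pow(S, -1)))
Mul(A, Add(Function('I')(f, Add(3, 4)), 21)) = Mul(Rational(-50, 3), Add(Mul(Rational(-3, 4), Pow(Rational(-1, 2), -1)), 21)) = Mul(Rational(-50, 3), Add(Mul(Rational(-3, 4), -2), 21)) = Mul(Rational(-50, 3), Add(Rational(3, 2), 21)) = Mul(Rational(-50, 3), Rational(45, 2)) = -375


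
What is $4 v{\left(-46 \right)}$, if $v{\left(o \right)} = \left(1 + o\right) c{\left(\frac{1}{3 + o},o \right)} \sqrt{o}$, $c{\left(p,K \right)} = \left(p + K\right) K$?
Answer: $- \frac{16386120 i \sqrt{46}}{43} \approx - 2.5846 \cdot 10^{6} i$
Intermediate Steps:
$c{\left(p,K \right)} = K \left(K + p\right)$ ($c{\left(p,K \right)} = \left(K + p\right) K = K \left(K + p\right)$)
$v{\left(o \right)} = o^{\frac{3}{2}} \left(1 + o\right) \left(o + \frac{1}{3 + o}\right)$ ($v{\left(o \right)} = \left(1 + o\right) o \left(o + \frac{1}{3 + o}\right) \sqrt{o} = o \left(1 + o\right) \left(o + \frac{1}{3 + o}\right) \sqrt{o} = o^{\frac{3}{2}} \left(1 + o\right) \left(o + \frac{1}{3 + o}\right)$)
$4 v{\left(-46 \right)} = 4 \frac{\left(-46\right)^{\frac{3}{2}} \left(1 - 46\right) \left(1 - 46 \left(3 - 46\right)\right)}{3 - 46} = 4 - 46 i \sqrt{46} \frac{1}{-43} \left(-45\right) \left(1 - -1978\right) = 4 - 46 i \sqrt{46} \left(- \frac{1}{43}\right) \left(-45\right) \left(1 + 1978\right) = 4 - 46 i \sqrt{46} \left(- \frac{1}{43}\right) \left(-45\right) 1979 = 4 \left(- \frac{4096530 i \sqrt{46}}{43}\right) = - \frac{16386120 i \sqrt{46}}{43}$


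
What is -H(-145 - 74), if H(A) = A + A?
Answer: 438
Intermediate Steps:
H(A) = 2*A
-H(-145 - 74) = -2*(-145 - 74) = -2*(-219) = -1*(-438) = 438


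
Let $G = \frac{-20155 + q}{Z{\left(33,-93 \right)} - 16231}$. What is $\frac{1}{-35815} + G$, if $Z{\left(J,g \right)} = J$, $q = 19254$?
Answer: $\frac{2481009}{44625490} \approx 0.055596$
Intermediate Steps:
$G = \frac{901}{16198}$ ($G = \frac{-20155 + 19254}{33 - 16231} = - \frac{901}{-16198} = \left(-901\right) \left(- \frac{1}{16198}\right) = \frac{901}{16198} \approx 0.055624$)
$\frac{1}{-35815} + G = \frac{1}{-35815} + \frac{901}{16198} = - \frac{1}{35815} + \frac{901}{16198} = \frac{2481009}{44625490}$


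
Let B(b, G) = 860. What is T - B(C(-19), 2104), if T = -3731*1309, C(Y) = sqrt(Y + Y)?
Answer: -4884739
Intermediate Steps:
C(Y) = sqrt(2)*sqrt(Y) (C(Y) = sqrt(2*Y) = sqrt(2)*sqrt(Y))
T = -4883879
T - B(C(-19), 2104) = -4883879 - 1*860 = -4883879 - 860 = -4884739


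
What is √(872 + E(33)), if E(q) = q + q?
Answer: √938 ≈ 30.627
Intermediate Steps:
E(q) = 2*q
√(872 + E(33)) = √(872 + 2*33) = √(872 + 66) = √938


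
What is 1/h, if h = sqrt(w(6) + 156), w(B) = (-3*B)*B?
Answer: sqrt(3)/12 ≈ 0.14434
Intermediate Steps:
w(B) = -3*B**2
h = 4*sqrt(3) (h = sqrt(-3*6**2 + 156) = sqrt(-3*36 + 156) = sqrt(-108 + 156) = sqrt(48) = 4*sqrt(3) ≈ 6.9282)
1/h = 1/(4*sqrt(3)) = sqrt(3)/12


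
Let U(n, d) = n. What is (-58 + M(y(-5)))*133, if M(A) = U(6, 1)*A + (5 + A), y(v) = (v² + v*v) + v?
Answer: 34846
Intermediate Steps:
y(v) = v + 2*v² (y(v) = (v² + v²) + v = 2*v² + v = v + 2*v²)
M(A) = 5 + 7*A (M(A) = 6*A + (5 + A) = 5 + 7*A)
(-58 + M(y(-5)))*133 = (-58 + (5 + 7*(-5*(1 + 2*(-5)))))*133 = (-58 + (5 + 7*(-5*(1 - 10))))*133 = (-58 + (5 + 7*(-5*(-9))))*133 = (-58 + (5 + 7*45))*133 = (-58 + (5 + 315))*133 = (-58 + 320)*133 = 262*133 = 34846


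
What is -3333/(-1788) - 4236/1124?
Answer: -318973/167476 ≈ -1.9046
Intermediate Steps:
-3333/(-1788) - 4236/1124 = -3333*(-1/1788) - 4236*1/1124 = 1111/596 - 1059/281 = -318973/167476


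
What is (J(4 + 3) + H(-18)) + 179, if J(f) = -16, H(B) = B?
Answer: 145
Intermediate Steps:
(J(4 + 3) + H(-18)) + 179 = (-16 - 18) + 179 = -34 + 179 = 145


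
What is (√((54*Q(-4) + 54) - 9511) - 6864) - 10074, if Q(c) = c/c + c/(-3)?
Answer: -16938 + I*√9331 ≈ -16938.0 + 96.597*I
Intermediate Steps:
Q(c) = 1 - c/3 (Q(c) = 1 + c*(-⅓) = 1 - c/3)
(√((54*Q(-4) + 54) - 9511) - 6864) - 10074 = (√((54*(1 - ⅓*(-4)) + 54) - 9511) - 6864) - 10074 = (√((54*(1 + 4/3) + 54) - 9511) - 6864) - 10074 = (√((54*(7/3) + 54) - 9511) - 6864) - 10074 = (√((126 + 54) - 9511) - 6864) - 10074 = (√(180 - 9511) - 6864) - 10074 = (√(-9331) - 6864) - 10074 = (I*√9331 - 6864) - 10074 = (-6864 + I*√9331) - 10074 = -16938 + I*√9331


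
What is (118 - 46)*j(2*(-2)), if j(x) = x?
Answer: -288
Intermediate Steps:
(118 - 46)*j(2*(-2)) = (118 - 46)*(2*(-2)) = 72*(-4) = -288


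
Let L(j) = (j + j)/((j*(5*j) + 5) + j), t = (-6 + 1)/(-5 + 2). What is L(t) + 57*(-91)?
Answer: -191913/37 ≈ -5186.8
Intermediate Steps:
t = 5/3 (t = -5/(-3) = -5*(-1/3) = 5/3 ≈ 1.6667)
L(j) = 2*j/(5 + j + 5*j**2) (L(j) = (2*j)/((5*j**2 + 5) + j) = (2*j)/((5 + 5*j**2) + j) = (2*j)/(5 + j + 5*j**2) = 2*j/(5 + j + 5*j**2))
L(t) + 57*(-91) = 2*(5/3)/(5 + 5/3 + 5*(5/3)**2) + 57*(-91) = 2*(5/3)/(5 + 5/3 + 5*(25/9)) - 5187 = 2*(5/3)/(5 + 5/3 + 125/9) - 5187 = 2*(5/3)/(185/9) - 5187 = 2*(5/3)*(9/185) - 5187 = 6/37 - 5187 = -191913/37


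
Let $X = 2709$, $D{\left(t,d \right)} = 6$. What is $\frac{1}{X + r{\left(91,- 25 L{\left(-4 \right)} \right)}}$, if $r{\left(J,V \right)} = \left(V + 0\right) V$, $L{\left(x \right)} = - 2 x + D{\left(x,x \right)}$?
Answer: $\frac{1}{125209} \approx 7.9866 \cdot 10^{-6}$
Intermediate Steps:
$L{\left(x \right)} = 6 - 2 x$ ($L{\left(x \right)} = - 2 x + 6 = 6 - 2 x$)
$r{\left(J,V \right)} = V^{2}$ ($r{\left(J,V \right)} = V V = V^{2}$)
$\frac{1}{X + r{\left(91,- 25 L{\left(-4 \right)} \right)}} = \frac{1}{2709 + \left(- 25 \left(6 - -8\right)\right)^{2}} = \frac{1}{2709 + \left(- 25 \left(6 + 8\right)\right)^{2}} = \frac{1}{2709 + \left(\left(-25\right) 14\right)^{2}} = \frac{1}{2709 + \left(-350\right)^{2}} = \frac{1}{2709 + 122500} = \frac{1}{125209}$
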